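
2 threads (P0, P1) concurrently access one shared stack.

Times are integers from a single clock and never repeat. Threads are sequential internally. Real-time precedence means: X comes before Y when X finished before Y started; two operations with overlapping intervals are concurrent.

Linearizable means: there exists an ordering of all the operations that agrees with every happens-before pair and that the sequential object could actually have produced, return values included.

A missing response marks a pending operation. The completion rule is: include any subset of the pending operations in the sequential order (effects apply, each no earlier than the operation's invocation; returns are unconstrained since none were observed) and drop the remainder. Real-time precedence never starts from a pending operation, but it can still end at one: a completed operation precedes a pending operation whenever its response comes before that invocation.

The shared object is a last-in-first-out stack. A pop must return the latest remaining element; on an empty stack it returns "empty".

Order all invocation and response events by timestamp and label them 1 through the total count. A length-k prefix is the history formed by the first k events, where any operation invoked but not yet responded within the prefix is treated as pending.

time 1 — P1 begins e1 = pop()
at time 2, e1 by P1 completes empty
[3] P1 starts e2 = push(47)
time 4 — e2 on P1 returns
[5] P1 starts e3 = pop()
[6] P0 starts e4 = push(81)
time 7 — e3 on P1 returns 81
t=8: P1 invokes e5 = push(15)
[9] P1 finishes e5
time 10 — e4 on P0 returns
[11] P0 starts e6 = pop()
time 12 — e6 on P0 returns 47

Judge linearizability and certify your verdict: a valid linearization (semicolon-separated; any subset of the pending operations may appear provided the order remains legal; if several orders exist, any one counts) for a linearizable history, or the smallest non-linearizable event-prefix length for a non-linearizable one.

not linearizable — minimal violating prefix: 12 events

cut after 11 events: linearizable; cut after 12 events (e6 responds, time 12): not linearizable
real-time-consistent orders of the 6 completed operations: 3 — all fail the stack replay
sample order e1, e2, e3, e4, e5, e6 stalls at step 3 — e3 pop() → 81 has no legal effect
sample order e1, e2, e3, e5, e4, e6 stalls at step 3 — e3 pop() → 81 has no legal effect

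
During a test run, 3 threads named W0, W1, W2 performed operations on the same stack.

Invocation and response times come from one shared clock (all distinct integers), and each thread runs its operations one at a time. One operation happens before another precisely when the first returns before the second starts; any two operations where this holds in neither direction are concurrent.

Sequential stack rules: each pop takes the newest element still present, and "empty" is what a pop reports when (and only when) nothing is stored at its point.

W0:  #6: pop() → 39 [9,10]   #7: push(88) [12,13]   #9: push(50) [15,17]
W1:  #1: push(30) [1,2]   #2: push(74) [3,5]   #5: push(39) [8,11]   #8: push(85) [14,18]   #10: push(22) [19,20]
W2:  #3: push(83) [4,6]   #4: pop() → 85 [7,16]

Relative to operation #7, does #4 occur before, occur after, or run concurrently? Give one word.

concurrent

#4 spans [7,16], #7 spans [12,13]
the intervals overlap in both directions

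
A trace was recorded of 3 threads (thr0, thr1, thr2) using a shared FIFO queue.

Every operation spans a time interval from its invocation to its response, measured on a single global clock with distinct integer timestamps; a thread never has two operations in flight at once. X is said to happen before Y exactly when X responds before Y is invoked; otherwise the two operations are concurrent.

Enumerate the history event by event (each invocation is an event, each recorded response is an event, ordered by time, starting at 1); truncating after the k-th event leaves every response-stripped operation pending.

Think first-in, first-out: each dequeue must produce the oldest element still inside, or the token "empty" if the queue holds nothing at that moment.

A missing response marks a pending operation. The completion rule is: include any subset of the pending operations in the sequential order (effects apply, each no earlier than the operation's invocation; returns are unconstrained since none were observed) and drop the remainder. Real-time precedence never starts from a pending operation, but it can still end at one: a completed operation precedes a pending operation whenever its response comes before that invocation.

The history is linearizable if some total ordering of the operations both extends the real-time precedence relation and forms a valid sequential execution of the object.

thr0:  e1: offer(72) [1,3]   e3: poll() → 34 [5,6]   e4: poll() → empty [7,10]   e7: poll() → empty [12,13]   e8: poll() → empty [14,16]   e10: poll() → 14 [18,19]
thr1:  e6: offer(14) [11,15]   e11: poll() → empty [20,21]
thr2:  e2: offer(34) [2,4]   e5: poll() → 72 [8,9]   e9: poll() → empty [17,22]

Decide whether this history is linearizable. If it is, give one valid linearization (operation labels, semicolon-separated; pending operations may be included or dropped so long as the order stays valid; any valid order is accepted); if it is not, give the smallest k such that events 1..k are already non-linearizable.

linearizable — witness: e2; e1; e3; e5; e4; e7; e8; e6; e10; e9; e11

step 1: e2 offer(34) — queue <34>
step 2: e1 offer(72) — queue <34,72>
step 3: e3 poll() → 34 — queue <72>
step 4: e5 poll() → 72 — queue <>
step 5: e4 poll() → empty — queue <>
step 6: e7 poll() → empty — queue <>
step 7: e8 poll() → empty — queue <>
step 8: e6 offer(14) — queue <14>
step 9: e10 poll() → 14 — queue <>
step 10: e9 poll() → empty — queue <>
step 11: e11 poll() → empty — queue <>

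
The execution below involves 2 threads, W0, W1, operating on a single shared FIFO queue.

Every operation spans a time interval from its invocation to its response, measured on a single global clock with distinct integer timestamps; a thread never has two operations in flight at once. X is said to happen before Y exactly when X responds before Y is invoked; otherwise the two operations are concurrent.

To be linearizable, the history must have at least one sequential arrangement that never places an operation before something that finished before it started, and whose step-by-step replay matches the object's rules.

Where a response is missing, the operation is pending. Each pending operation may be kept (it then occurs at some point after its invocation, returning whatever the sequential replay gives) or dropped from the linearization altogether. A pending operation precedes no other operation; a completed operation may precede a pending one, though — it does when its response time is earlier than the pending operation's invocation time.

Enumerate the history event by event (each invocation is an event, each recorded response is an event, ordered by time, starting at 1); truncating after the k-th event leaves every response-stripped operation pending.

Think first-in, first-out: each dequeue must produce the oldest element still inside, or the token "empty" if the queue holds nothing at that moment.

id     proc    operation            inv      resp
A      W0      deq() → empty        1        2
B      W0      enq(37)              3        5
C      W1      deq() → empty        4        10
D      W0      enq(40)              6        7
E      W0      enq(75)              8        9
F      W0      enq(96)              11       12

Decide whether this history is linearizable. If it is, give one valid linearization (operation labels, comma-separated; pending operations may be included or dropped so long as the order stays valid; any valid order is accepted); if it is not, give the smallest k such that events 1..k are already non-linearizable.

linearizable — witness: A, C, B, D, E, F

step 1: A deq() → empty — queue <>
step 2: C deq() → empty — queue <>
step 3: B enq(37) — queue <37>
step 4: D enq(40) — queue <37,40>
step 5: E enq(75) — queue <37,40,75>
step 6: F enq(96) — queue <37,40,75,96>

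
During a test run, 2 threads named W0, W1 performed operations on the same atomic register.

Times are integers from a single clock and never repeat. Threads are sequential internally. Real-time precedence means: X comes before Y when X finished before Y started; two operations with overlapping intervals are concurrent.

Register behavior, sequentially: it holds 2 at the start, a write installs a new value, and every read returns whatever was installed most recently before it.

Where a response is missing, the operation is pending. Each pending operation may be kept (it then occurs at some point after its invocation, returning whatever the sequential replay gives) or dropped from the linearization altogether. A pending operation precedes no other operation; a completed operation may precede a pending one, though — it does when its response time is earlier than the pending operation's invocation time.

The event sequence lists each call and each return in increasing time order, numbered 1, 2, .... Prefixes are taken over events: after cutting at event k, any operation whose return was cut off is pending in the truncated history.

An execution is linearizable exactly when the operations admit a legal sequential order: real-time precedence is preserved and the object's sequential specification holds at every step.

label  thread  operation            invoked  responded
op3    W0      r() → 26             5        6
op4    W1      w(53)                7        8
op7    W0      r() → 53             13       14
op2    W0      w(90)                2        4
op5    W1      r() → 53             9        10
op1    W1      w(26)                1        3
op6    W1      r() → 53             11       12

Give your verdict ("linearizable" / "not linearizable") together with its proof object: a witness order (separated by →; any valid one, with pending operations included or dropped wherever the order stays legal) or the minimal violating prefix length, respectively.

1. op2 w(90), leaving value 90
2. op1 w(26), leaving value 26
3. op3 r() → 26, leaving value 26
4. op4 w(53), leaving value 53
5. op5 r() → 53, leaving value 53
6. op6 r() → 53, leaving value 53
7. op7 r() → 53, leaving value 53

linearizable — witness: op2 → op1 → op3 → op4 → op5 → op6 → op7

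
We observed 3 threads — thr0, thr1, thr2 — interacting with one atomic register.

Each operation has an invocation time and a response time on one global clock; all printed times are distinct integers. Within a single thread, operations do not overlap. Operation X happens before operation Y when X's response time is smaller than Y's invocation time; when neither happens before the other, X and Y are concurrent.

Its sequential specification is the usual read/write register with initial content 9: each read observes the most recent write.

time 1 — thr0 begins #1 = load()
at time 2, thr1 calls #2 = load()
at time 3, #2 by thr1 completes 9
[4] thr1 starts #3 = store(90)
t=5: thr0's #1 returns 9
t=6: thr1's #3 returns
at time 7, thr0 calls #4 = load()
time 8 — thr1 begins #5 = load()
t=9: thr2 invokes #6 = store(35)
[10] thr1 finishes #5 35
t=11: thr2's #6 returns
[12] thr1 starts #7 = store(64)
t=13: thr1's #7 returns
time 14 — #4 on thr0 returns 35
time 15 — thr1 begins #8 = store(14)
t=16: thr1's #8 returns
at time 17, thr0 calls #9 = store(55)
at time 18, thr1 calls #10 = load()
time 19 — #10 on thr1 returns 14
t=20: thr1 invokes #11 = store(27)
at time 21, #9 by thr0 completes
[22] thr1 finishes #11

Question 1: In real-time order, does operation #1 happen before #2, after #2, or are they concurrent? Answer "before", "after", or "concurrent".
Answer: concurrent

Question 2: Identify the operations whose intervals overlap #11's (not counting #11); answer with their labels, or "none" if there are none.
Answer: #9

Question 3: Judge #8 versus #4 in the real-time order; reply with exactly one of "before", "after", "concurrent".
Answer: after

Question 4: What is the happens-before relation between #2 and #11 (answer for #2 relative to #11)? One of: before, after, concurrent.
Answer: before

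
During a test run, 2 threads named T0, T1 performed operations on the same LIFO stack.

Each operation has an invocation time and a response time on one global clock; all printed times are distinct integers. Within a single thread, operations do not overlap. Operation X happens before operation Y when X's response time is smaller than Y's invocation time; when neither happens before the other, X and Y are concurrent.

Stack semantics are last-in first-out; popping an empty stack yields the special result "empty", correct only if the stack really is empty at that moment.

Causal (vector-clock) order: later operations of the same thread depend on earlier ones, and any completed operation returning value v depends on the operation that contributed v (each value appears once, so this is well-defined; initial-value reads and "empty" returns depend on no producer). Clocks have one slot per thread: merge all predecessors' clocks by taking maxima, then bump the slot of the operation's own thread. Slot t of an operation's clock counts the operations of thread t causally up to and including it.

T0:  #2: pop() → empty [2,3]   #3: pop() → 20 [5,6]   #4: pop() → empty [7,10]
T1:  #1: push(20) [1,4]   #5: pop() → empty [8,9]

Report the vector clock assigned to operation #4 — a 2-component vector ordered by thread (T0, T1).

(3, 1)

invoked at 1, #1 has no predecessors; its own T1 bump gives (0, 1)
invoked at 2, #2 has no predecessors; its own T0 bump gives (1, 0)
merge at #5 (invoked 8): VC(#1)=(0, 1), own-thread bump on T1 → (0, 2)
merge at #3 (invoked 5): VC(#1)=(0, 1), VC(#2)=(1, 0), own-thread bump on T0 → (2, 1)
merge at #4 (invoked 7): VC(#3)=(2, 1), own-thread bump on T0 → (3, 1)
target: VC(#4) = (3, 1)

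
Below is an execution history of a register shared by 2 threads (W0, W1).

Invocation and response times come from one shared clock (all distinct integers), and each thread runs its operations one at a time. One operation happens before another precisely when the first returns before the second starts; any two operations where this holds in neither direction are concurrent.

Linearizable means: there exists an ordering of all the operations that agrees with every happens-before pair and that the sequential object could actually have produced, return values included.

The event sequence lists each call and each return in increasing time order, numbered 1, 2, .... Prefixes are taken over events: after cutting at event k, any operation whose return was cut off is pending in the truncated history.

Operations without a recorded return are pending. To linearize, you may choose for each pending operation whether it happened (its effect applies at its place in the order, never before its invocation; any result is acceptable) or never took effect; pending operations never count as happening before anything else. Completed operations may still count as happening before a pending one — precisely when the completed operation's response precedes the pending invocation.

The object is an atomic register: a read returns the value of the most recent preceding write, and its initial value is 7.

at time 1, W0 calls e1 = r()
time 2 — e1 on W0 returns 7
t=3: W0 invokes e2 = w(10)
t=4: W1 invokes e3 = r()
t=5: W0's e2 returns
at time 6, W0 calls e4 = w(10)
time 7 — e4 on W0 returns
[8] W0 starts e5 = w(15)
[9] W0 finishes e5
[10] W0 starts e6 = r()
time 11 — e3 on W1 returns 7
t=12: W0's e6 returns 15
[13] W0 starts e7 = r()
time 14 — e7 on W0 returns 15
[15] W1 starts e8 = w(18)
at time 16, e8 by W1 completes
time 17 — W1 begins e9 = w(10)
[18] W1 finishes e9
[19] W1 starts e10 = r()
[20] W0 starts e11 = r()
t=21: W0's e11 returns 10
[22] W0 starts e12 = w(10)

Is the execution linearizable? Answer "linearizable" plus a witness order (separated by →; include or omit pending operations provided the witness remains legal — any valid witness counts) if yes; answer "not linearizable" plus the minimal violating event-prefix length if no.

step 1: e1 r() → 7 — value 7
step 2: e3 r() → 7 — value 7
step 3: e2 w(10) — value 10
step 4: e4 w(10) — value 10
step 5: e5 w(15) — value 15
step 6: e6 r() → 15 — value 15
step 7: e7 r() → 15 — value 15
step 8: e8 w(18) — value 18
step 9: e9 w(10) — value 10
step 10: e10 r() (pending, included) — value 10
step 11: e11 r() → 10 — value 10

linearizable — witness: e1 → e3 → e2 → e4 → e5 → e6 → e7 → e8 → e9 → e10 → e11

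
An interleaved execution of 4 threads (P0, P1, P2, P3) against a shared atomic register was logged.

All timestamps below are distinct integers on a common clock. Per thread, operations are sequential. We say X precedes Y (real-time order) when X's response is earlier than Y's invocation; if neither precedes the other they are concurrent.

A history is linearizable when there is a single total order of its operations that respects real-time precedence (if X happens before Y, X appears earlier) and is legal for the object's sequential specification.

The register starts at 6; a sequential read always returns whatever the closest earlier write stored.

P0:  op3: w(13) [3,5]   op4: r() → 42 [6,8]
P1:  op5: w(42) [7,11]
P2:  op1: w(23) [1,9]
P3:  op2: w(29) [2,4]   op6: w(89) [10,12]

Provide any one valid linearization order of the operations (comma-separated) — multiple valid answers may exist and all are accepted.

op1, op2, op3, op5, op4, op6

1. op1 w(23), leaving value 23
2. op2 w(29), leaving value 29
3. op3 w(13), leaving value 13
4. op5 w(42), leaving value 42
5. op4 r() → 42, leaving value 42
6. op6 w(89), leaving value 89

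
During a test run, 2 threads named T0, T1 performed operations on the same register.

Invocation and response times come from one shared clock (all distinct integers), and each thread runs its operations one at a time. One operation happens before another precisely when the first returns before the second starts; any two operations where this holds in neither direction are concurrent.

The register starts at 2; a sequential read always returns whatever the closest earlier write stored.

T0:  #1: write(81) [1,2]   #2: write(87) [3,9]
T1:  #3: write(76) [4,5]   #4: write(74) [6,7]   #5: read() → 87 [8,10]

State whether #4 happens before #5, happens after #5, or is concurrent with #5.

before

#4 spans [6,7], #5 spans [8,10]
resp(#4)=7 < inv(#5)=8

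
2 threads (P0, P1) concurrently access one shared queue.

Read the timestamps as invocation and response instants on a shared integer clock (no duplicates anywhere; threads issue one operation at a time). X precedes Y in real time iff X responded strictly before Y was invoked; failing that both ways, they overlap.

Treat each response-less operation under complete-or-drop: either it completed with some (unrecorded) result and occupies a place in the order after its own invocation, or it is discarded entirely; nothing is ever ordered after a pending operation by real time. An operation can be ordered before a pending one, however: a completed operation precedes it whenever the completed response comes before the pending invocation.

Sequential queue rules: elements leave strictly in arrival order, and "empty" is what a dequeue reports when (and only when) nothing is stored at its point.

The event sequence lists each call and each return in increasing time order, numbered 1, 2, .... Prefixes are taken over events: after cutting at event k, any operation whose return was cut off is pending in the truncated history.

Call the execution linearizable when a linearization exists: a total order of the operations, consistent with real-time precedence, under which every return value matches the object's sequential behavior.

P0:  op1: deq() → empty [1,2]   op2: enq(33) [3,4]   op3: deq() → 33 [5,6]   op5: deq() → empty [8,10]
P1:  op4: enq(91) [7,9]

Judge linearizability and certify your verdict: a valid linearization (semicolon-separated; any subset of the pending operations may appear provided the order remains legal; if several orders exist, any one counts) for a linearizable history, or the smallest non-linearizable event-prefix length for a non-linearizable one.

step 1: op1 deq() → empty — queue <>
step 2: op2 enq(33) — queue <33>
step 3: op3 deq() → 33 — queue <>
step 4: op5 deq() → empty — queue <>
step 5: op4 enq(91) — queue <91>

linearizable — witness: op1; op2; op3; op5; op4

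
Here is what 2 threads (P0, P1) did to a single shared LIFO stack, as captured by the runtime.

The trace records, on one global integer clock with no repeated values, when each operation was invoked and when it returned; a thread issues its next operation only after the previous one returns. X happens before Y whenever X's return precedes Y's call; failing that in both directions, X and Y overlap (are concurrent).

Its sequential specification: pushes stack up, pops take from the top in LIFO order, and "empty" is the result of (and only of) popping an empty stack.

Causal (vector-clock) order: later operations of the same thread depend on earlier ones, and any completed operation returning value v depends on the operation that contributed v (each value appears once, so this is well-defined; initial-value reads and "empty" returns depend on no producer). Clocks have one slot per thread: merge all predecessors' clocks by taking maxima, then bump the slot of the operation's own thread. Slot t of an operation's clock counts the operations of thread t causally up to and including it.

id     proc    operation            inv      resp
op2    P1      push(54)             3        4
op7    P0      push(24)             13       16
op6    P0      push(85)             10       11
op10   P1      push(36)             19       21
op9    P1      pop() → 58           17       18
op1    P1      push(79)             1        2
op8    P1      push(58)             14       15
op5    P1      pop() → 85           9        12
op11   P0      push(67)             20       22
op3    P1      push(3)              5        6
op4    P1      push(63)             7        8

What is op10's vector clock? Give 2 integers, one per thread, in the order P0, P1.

(1, 8)

op1, invoked 1, has no incoming edges; only P1's bump applies → (0, 1)
op6, invoked 10, has no incoming edges; only P0's bump applies → (1, 0)
op2 (invocation 3): componentwise max over VC(op1)=(0, 1), +1 at P1, giving (0, 2)
op7 (invocation 13): componentwise max over VC(op6)=(1, 0), +1 at P0, giving (2, 0)
op3 (invocation 5): componentwise max over VC(op2)=(0, 2), +1 at P1, giving (0, 3)
op11 (invocation 20): componentwise max over VC(op7)=(2, 0), +1 at P0, giving (3, 0)
op4 (invocation 7): componentwise max over VC(op3)=(0, 3), +1 at P1, giving (0, 4)
op5 (invocation 9): componentwise max over VC(op4)=(0, 4), VC(op6)=(1, 0), +1 at P1, giving (1, 5)
op8 (invocation 14): componentwise max over VC(op5)=(1, 5), +1 at P1, giving (1, 6)
op9 (invocation 17): componentwise max over VC(op8)=(1, 6), +1 at P1, giving (1, 7)
op10 (invocation 19): componentwise max over VC(op9)=(1, 7), +1 at P1, giving (1, 8)
target: VC(op10) = (1, 8)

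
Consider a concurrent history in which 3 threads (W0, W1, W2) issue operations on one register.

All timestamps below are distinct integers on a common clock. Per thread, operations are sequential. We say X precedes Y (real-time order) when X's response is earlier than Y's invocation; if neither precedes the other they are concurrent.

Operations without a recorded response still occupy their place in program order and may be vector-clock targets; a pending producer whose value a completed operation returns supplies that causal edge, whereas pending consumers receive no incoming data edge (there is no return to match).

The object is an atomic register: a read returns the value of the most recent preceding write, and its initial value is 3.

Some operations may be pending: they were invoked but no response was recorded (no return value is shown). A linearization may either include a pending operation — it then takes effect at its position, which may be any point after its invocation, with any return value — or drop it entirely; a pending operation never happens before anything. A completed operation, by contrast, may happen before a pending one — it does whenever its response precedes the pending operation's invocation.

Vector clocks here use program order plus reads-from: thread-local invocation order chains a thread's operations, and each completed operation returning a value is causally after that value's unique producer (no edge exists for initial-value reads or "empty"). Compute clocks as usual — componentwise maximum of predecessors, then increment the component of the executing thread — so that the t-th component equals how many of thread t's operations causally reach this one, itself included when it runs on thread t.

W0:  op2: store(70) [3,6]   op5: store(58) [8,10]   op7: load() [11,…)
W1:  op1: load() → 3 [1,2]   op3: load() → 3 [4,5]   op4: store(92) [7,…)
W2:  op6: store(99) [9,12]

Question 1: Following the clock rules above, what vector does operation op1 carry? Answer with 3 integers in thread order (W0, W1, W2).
Answer: (0, 1, 0)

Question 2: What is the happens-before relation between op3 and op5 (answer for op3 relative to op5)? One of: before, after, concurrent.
Answer: before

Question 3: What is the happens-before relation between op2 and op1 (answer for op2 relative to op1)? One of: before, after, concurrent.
Answer: after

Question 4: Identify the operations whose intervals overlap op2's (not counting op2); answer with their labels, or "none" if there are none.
Answer: op3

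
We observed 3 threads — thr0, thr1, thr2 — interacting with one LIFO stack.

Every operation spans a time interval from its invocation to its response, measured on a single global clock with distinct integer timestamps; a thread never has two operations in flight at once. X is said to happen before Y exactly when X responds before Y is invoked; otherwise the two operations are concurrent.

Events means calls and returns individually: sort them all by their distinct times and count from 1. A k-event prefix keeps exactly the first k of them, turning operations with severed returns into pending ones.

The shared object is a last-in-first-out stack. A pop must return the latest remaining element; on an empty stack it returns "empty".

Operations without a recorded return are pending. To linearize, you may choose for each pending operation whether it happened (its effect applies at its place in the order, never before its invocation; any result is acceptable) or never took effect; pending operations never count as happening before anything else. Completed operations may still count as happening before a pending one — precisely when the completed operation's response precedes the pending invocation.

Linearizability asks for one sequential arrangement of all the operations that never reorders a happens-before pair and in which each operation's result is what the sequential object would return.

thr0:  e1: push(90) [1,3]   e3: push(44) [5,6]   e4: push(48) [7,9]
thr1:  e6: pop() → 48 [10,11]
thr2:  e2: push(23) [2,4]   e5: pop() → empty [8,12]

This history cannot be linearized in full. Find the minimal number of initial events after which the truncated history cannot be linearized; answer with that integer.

12

events 1..11 are linearizable, e.g. via e1, e2, e3, e4, e6:
after step 1 (e1 push(90)): stack <90>
after step 2 (e2 push(23)): stack <90,23>
after step 3 (e3 push(44)): stack <90,23,44>
after step 4 (e4 push(48)): stack <90,23,44,48>
after step 5 (e6 pop() → 48): stack <90,23,44>
once event 12 joins (e5's response, time 12), exhaustive search finds no witness
sample order e1, e2, e3, e4, e5, e6 stalls at step 5 — e5 pop() → empty has no legal effect
sample order e1, e2, e3, e4, e6, e5 stalls at step 6 — e5 pop() → empty has no legal effect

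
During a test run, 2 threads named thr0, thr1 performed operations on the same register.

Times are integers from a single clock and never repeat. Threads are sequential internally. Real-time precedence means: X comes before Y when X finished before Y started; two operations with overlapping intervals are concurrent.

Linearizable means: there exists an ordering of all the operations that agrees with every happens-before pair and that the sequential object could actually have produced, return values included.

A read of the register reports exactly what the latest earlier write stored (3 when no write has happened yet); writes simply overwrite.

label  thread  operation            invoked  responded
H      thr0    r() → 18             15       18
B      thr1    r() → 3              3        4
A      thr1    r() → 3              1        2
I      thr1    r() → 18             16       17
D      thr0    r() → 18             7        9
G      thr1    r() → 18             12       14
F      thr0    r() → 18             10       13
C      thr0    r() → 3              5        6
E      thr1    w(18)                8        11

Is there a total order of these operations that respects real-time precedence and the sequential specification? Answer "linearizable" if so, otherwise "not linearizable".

a witness: A, B, C, E, D, F, G, H, I
after step 1 (A r() → 3): value 3
after step 2 (B r() → 3): value 3
after step 3 (C r() → 3): value 3
after step 4 (E w(18)): value 18
after step 5 (D r() → 18): value 18
after step 6 (F r() → 18): value 18
after step 7 (G r() → 18): value 18
after step 8 (H r() → 18): value 18
after step 9 (I r() → 18): value 18

linearizable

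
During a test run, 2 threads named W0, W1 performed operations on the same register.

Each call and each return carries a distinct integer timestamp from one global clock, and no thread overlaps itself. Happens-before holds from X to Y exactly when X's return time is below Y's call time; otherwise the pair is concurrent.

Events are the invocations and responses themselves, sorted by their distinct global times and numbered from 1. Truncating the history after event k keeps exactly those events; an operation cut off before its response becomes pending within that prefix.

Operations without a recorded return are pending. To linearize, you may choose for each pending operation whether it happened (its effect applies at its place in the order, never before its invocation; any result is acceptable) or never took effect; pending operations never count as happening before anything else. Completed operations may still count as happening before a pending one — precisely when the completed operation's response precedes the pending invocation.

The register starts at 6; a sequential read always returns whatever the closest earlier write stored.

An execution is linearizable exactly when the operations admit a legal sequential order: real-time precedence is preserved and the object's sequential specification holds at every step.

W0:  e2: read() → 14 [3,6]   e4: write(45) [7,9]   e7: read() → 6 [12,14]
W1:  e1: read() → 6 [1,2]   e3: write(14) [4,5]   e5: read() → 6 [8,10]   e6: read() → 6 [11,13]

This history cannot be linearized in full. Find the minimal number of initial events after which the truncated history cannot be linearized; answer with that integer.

10

one valid order for events 1..9 is e1, e3, e2, e4:
1. e1 read() → 6, leaving value 6
2. e3 write(14), leaving value 14
3. e2 read() → 14, leaving value 14
4. e4 write(45), leaving value 45
at event 10 (e5's time-10 response) nothing linearizes any more
sample order e1, e2, e3, e4, e5 stalls at step 2 — e2 read() → 14 has no legal effect
sample order e1, e2, e3, e5, e4 stalls at step 2 — e2 read() → 14 has no legal effect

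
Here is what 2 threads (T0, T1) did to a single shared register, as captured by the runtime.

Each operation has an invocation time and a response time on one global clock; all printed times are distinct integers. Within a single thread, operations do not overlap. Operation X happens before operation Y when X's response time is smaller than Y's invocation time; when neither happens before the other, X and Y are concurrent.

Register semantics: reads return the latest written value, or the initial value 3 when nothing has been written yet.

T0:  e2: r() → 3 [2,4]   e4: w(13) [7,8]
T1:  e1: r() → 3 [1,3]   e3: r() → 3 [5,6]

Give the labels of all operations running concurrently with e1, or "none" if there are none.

e2

e1 spans [1,3]; an op avoiding the whole window 1..3 is ordered, any other is concurrent
e2 [2,4]: concurrent
e3 [5,6]: after
e4 [7,8]: after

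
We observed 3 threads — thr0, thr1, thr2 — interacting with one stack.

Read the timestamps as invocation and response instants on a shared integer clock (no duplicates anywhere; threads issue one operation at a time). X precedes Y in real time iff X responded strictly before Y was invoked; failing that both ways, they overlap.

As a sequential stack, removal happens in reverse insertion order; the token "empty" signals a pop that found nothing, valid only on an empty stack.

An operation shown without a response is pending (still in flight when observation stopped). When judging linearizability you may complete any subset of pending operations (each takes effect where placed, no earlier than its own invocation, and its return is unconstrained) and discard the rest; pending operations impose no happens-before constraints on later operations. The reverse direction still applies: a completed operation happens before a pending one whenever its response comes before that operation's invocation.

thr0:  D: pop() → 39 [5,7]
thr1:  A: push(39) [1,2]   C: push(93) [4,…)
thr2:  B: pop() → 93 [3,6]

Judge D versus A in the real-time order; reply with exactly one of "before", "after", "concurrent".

D spans [5,7], A spans [1,2]
resp(A)=2 < inv(D)=5

after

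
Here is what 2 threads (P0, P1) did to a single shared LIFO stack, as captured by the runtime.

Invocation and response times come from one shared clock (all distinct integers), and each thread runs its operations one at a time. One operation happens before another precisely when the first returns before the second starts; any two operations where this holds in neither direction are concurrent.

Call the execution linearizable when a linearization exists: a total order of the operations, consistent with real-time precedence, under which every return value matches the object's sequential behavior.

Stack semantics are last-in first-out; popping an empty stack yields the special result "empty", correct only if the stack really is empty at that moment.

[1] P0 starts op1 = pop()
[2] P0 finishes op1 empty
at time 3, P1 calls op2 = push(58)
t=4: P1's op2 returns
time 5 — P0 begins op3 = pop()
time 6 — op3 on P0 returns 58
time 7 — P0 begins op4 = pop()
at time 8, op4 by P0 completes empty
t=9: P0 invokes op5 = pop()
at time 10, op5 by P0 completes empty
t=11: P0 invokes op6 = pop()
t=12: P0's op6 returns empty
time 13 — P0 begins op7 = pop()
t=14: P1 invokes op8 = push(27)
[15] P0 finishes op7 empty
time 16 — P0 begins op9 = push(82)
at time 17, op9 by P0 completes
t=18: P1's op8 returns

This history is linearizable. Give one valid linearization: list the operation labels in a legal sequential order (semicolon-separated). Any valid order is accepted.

op1; op2; op3; op4; op5; op6; op7; op8; op9

after step 1 (op1 pop() → empty): stack <>
after step 2 (op2 push(58)): stack <58>
after step 3 (op3 pop() → 58): stack <>
after step 4 (op4 pop() → empty): stack <>
after step 5 (op5 pop() → empty): stack <>
after step 6 (op6 pop() → empty): stack <>
after step 7 (op7 pop() → empty): stack <>
after step 8 (op8 push(27)): stack <27>
after step 9 (op9 push(82)): stack <27,82>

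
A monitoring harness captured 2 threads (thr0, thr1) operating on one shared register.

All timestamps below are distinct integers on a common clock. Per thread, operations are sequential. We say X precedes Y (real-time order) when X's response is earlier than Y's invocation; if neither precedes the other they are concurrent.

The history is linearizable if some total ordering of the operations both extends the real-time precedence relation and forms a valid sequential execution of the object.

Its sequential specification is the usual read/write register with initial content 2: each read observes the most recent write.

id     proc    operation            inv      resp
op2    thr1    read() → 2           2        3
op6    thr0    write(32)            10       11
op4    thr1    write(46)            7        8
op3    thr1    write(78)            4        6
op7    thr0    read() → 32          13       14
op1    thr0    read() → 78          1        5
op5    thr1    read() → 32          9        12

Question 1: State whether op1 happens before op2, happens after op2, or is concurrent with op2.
op1 spans [1,5], op2 spans [2,3]
the intervals overlap in both directions

concurrent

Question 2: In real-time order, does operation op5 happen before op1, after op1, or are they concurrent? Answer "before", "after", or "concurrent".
op5 spans [9,12], op1 spans [1,5]
resp(op1)=5 < inv(op5)=9

after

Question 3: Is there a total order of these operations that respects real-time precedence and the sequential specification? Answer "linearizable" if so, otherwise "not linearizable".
witness order: op2, op3, op1, op4, op6, op5, op7
1. op2 read() → 2, leaving value 2
2. op3 write(78), leaving value 78
3. op1 read() → 78, leaving value 78
4. op4 write(46), leaving value 46
5. op6 write(32), leaving value 32
6. op5 read() → 32, leaving value 32
7. op7 read() → 32, leaving value 32

linearizable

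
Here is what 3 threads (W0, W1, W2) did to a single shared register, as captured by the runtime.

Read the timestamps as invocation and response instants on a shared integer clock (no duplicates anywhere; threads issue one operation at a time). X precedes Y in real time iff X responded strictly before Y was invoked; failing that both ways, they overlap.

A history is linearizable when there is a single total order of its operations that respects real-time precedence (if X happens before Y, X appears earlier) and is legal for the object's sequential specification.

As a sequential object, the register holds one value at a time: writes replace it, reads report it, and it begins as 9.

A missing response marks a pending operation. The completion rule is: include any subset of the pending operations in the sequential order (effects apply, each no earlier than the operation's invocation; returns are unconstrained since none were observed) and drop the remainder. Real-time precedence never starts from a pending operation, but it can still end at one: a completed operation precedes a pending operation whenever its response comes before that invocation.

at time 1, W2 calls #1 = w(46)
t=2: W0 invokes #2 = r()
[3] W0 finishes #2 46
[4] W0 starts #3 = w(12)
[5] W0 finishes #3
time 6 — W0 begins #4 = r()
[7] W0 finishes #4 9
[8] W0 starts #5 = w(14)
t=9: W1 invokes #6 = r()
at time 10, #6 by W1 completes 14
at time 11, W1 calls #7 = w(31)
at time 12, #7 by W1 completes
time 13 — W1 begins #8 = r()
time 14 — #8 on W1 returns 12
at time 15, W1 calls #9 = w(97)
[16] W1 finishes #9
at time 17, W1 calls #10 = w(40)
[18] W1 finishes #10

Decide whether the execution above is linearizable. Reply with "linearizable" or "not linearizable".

prefix check: 1..6 passes, 1..7 fails once #4's time-7 response joins
the completed operations (3 total) allow one real-time order; the register replay rejects it
every completion of the 1 pending operation (#1) was checked; none linearizes
e.g. #2, #3, #4 (pending dropped): illegal at step 1, since #2 r() → 46 cannot apply there

not linearizable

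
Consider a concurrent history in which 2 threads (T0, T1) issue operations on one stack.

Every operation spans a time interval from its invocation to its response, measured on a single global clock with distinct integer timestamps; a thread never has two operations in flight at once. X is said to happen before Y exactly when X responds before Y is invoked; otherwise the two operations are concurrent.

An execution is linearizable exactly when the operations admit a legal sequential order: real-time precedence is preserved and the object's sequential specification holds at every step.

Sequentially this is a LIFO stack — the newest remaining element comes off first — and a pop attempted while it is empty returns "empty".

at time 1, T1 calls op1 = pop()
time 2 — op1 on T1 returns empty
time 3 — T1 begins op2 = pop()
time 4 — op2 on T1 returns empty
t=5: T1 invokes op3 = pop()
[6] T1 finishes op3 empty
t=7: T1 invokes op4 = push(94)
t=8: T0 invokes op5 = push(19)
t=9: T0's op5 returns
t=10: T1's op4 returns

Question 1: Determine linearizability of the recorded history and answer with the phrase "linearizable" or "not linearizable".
linearizable

one valid linearization: op1, op2, op3, op4, op5
step 1: op1 pop() → empty — stack <>
step 2: op2 pop() → empty — stack <>
step 3: op3 pop() → empty — stack <>
step 4: op4 push(94) — stack <94>
step 5: op5 push(19) — stack <94,19>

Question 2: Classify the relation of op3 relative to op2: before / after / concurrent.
after

op3 spans [5,6], op2 spans [3,4]
resp(op2)=4 < inv(op3)=5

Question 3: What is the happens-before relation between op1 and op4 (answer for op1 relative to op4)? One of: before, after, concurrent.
before

op1 spans [1,2], op4 spans [7,10]
resp(op1)=2 < inv(op4)=7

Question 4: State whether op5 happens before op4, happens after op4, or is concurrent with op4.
concurrent

op5 spans [8,9], op4 spans [7,10]
the intervals overlap in both directions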